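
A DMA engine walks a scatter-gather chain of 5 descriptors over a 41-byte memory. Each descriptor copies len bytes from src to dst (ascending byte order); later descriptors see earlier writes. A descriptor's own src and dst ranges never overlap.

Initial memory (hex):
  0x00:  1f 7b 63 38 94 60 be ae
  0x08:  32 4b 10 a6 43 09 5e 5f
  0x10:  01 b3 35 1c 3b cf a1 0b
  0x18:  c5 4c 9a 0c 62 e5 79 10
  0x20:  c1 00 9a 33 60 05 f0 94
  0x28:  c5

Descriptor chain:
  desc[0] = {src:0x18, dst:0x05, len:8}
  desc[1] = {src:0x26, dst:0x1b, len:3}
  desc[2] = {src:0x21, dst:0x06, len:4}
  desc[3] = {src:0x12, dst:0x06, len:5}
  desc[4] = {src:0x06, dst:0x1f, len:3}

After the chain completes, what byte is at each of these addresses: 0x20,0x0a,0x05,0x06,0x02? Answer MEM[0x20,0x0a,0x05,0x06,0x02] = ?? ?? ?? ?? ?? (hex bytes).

D0: mem[0x05..0x0c] <- [c5 4c 9a 0c 62 e5 79 10]
D1: mem[0x1b..0x1d] <- [f0 94 c5]
D2: mem[0x06..0x09] <- [00 9a 33 60]
D3: mem[0x06..0x0a] <- [35 1c 3b cf a1]
D4: mem[0x1f..0x21] <- [35 1c 3b]
query mem[0x20]=0x1c, mem[0x0a]=0xa1, mem[0x05]=0xc5, mem[0x06]=0x35, mem[0x02]=0x63

MEM[0x20,0x0a,0x05,0x06,0x02] = 1c a1 c5 35 63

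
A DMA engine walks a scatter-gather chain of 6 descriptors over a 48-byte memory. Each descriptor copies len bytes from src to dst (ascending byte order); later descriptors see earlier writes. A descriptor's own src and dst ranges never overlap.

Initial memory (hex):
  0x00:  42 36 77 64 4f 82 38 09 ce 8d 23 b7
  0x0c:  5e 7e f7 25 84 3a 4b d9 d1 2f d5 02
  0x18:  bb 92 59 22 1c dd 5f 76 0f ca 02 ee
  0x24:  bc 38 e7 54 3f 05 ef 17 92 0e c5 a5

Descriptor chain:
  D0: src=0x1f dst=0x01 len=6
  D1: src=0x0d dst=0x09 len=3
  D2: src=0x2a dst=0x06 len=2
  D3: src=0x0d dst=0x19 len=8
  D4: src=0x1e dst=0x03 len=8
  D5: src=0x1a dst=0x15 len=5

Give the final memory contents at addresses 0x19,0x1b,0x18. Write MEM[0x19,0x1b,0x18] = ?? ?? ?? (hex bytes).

  after D0: wrote 6B at 0x01 = 760fca02eebc
  after D1: wrote 3B at 0x09 = 7ef725
  after D2: wrote 2B at 0x06 = ef17
  after D3: wrote 8B at 0x19 = 7ef725843a4bd9d1
  after D4: wrote 8B at 0x03 = 4bd9d1ca02eebc38
  after D5: wrote 5B at 0x15 = f725843a4b
query mem[0x19]=0x4b, mem[0x1b]=0x25, mem[0x18]=0x3a

MEM[0x19,0x1b,0x18] = 4b 25 3a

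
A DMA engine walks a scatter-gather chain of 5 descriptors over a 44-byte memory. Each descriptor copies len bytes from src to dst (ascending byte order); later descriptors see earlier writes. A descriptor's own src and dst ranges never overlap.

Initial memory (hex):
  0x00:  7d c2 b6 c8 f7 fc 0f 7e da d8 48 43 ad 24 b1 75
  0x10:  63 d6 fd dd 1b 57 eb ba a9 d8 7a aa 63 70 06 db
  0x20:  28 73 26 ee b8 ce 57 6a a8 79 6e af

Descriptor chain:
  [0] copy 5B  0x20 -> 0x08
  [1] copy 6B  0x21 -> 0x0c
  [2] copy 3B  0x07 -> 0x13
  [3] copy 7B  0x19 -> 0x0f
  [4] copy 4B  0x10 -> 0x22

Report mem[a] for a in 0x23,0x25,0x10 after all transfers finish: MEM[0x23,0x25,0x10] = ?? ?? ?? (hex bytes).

MEM[0x23,0x25,0x10] = aa 70 7a

D0: mem[0x08..0x0c] <- [28 73 26 ee b8]
D1: mem[0x0c..0x11] <- [73 26 ee b8 ce 57]
D2: mem[0x13..0x15] <- [7e 28 73]
D3: mem[0x0f..0x15] <- [d8 7a aa 63 70 06 db]
D4: mem[0x22..0x25] <- [7a aa 63 70]
query mem[0x23]=0xaa, mem[0x25]=0x70, mem[0x10]=0x7a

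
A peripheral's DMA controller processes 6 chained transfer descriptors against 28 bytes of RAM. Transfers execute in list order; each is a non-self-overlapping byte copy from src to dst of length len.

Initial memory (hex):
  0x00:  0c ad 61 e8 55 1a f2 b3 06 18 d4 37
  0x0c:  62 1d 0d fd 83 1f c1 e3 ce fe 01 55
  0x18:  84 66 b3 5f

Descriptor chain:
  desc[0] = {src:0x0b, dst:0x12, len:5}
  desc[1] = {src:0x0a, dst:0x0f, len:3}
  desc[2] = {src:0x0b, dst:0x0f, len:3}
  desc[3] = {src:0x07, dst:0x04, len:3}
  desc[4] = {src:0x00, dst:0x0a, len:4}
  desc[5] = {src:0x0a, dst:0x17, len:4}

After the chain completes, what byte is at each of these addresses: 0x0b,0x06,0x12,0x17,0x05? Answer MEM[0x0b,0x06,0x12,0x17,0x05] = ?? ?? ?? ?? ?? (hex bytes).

MEM[0x0b,0x06,0x12,0x17,0x05] = ad 18 37 0c 06

  after D0: wrote 5B at 0x12 = 37621d0dfd
  after D1: wrote 3B at 0x0f = d43762
  after D2: wrote 3B at 0x0f = 37621d
  after D3: wrote 3B at 0x04 = b30618
  after D4: wrote 4B at 0x0a = 0cad61e8
  after D5: wrote 4B at 0x17 = 0cad61e8
query mem[0x0b]=0xad, mem[0x06]=0x18, mem[0x12]=0x37, mem[0x17]=0x0c, mem[0x05]=0x06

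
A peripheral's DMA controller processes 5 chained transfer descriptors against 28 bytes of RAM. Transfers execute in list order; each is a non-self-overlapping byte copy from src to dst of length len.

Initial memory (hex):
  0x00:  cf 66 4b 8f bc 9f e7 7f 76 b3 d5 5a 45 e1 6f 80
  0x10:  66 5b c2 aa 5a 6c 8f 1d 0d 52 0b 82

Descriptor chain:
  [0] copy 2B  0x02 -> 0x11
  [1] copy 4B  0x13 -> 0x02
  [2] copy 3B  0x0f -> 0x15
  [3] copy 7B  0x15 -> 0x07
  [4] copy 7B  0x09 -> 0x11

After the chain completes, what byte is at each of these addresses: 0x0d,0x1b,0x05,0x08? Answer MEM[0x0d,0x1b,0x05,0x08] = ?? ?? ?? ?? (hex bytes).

[0] 0x02->0x11 len=2 : 4b 8f
[1] 0x13->0x02 len=4 : aa 5a 6c 8f
[2] 0x0f->0x15 len=3 : 80 66 4b
[3] 0x15->0x07 len=7 : 80 66 4b 0d 52 0b 82
[4] 0x09->0x11 len=7 : 4b 0d 52 0b 82 6f 80
query mem[0x0d]=0x82, mem[0x1b]=0x82, mem[0x05]=0x8f, mem[0x08]=0x66

MEM[0x0d,0x1b,0x05,0x08] = 82 82 8f 66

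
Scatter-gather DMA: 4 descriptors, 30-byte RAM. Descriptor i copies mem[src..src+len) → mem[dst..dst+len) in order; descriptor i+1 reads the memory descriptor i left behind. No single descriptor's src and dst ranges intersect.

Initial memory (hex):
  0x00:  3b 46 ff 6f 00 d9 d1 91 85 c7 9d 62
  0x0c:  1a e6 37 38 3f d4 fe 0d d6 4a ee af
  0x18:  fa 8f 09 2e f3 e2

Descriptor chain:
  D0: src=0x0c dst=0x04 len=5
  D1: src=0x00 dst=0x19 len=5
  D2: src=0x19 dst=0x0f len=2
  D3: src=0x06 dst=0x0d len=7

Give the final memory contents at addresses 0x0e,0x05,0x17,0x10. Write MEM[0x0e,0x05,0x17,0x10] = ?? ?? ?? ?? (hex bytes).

MEM[0x0e,0x05,0x17,0x10] = 38 e6 af c7

[0] 0x0c->0x04 len=5 : 1a e6 37 38 3f
[1] 0x00->0x19 len=5 : 3b 46 ff 6f 1a
[2] 0x19->0x0f len=2 : 3b 46
[3] 0x06->0x0d len=7 : 37 38 3f c7 9d 62 1a
query mem[0x0e]=0x38, mem[0x05]=0xe6, mem[0x17]=0xaf, mem[0x10]=0xc7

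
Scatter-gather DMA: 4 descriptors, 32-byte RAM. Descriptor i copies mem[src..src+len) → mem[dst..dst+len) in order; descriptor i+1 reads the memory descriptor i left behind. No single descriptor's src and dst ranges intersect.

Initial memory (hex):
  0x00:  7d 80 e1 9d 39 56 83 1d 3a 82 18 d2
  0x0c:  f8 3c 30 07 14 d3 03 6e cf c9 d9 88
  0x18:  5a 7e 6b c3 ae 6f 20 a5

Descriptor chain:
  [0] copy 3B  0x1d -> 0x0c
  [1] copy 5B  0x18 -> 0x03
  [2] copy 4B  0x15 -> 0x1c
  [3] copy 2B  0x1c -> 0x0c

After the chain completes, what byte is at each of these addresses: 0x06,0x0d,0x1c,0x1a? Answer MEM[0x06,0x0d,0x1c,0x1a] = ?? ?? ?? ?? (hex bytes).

  after D0: wrote 3B at 0x0c = 6f20a5
  after D1: wrote 5B at 0x03 = 5a7e6bc3ae
  after D2: wrote 4B at 0x1c = c9d9885a
  after D3: wrote 2B at 0x0c = c9d9
query mem[0x06]=0xc3, mem[0x0d]=0xd9, mem[0x1c]=0xc9, mem[0x1a]=0x6b

MEM[0x06,0x0d,0x1c,0x1a] = c3 d9 c9 6b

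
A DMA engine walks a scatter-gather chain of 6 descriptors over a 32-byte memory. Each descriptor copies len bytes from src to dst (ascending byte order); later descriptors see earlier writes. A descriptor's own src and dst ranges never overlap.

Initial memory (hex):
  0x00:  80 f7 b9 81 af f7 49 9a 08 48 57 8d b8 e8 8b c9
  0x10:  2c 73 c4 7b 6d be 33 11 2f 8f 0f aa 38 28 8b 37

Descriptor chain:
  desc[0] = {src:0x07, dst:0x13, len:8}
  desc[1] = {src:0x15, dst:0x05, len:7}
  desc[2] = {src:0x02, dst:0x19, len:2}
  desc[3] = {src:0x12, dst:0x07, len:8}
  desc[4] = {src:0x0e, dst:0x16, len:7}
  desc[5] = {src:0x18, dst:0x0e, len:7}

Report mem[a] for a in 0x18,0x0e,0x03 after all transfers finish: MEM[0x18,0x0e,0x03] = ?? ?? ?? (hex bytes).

D0: mem[0x13..0x1a] <- [9a 08 48 57 8d b8 e8 8b]
D1: mem[0x05..0x0b] <- [48 57 8d b8 e8 8b aa]
D2: mem[0x19..0x1a] <- [b9 81]
D3: mem[0x07..0x0e] <- [c4 9a 08 48 57 8d b8 b9]
D4: mem[0x16..0x1c] <- [b9 c9 2c 73 c4 9a 08]
D5: mem[0x0e..0x14] <- [2c 73 c4 9a 08 28 8b]
query mem[0x18]=0x2c, mem[0x0e]=0x2c, mem[0x03]=0x81

MEM[0x18,0x0e,0x03] = 2c 2c 81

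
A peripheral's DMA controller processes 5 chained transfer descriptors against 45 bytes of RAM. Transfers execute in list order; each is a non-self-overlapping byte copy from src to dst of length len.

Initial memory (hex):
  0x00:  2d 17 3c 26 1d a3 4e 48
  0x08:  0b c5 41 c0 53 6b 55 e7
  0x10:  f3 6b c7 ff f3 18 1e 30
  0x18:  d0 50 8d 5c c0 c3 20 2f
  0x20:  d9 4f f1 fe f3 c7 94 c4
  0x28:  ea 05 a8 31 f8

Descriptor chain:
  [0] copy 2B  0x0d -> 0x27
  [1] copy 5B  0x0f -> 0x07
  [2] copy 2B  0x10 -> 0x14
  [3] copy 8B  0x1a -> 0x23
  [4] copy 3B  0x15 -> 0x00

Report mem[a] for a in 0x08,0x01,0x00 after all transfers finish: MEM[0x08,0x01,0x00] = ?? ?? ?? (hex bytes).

  after D0: wrote 2B at 0x27 = 6b55
  after D1: wrote 5B at 0x07 = e7f36bc7ff
  after D2: wrote 2B at 0x14 = f36b
  after D3: wrote 8B at 0x23 = 8d5cc0c3202fd94f
  after D4: wrote 3B at 0x00 = 6b1e30
query mem[0x08]=0xf3, mem[0x01]=0x1e, mem[0x00]=0x6b

MEM[0x08,0x01,0x00] = f3 1e 6b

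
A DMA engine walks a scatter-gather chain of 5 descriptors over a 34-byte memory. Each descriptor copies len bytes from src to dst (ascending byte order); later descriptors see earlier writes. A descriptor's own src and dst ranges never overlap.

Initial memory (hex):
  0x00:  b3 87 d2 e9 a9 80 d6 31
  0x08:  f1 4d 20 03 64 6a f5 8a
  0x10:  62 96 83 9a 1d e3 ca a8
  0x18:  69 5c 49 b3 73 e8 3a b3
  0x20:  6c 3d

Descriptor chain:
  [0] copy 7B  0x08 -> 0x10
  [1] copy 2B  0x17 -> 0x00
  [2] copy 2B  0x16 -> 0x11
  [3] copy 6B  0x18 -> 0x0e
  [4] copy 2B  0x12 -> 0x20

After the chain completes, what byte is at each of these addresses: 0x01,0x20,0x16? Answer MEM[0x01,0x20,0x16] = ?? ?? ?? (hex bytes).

#0 dst[0x10+7] := {0xf1,0x4d,0x20,0x03,0x64,0x6a,0xf5}
#1 dst[0x00+2] := {0xa8,0x69}
#2 dst[0x11+2] := {0xf5,0xa8}
#3 dst[0x0e+6] := {0x69,0x5c,0x49,0xb3,0x73,0xe8}
#4 dst[0x20+2] := {0x73,0xe8}
query mem[0x01]=0x69, mem[0x20]=0x73, mem[0x16]=0xf5

MEM[0x01,0x20,0x16] = 69 73 f5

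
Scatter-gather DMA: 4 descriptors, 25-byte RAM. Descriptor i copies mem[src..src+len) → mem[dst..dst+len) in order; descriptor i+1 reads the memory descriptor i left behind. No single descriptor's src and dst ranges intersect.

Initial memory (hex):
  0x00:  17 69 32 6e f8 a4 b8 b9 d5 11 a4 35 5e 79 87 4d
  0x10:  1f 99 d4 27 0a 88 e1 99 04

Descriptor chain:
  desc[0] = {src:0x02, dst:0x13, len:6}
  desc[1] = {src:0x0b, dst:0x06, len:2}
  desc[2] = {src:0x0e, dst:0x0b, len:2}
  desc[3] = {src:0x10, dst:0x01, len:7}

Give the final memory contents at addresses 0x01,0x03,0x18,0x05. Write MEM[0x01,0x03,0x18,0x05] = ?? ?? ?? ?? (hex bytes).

[0] 0x02->0x13 len=6 : 32 6e f8 a4 b8 b9
[1] 0x0b->0x06 len=2 : 35 5e
[2] 0x0e->0x0b len=2 : 87 4d
[3] 0x10->0x01 len=7 : 1f 99 d4 32 6e f8 a4
query mem[0x01]=0x1f, mem[0x03]=0xd4, mem[0x18]=0xb9, mem[0x05]=0x6e

MEM[0x01,0x03,0x18,0x05] = 1f d4 b9 6e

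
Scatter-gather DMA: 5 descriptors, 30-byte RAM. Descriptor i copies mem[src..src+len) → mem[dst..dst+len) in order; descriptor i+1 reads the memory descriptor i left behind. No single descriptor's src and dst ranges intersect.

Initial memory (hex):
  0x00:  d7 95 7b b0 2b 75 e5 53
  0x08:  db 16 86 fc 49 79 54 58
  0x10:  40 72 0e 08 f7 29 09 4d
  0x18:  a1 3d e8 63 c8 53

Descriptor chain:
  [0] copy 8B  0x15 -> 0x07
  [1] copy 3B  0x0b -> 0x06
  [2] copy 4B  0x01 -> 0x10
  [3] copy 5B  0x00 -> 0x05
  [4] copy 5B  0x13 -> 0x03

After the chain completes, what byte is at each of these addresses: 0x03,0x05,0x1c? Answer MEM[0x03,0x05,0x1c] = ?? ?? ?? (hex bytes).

MEM[0x03,0x05,0x1c] = 2b 29 c8

  after D0: wrote 8B at 0x07 = 29094da13de863c8
  after D1: wrote 3B at 0x06 = 3de863
  after D2: wrote 4B at 0x10 = 957bb02b
  after D3: wrote 5B at 0x05 = d7957bb02b
  after D4: wrote 5B at 0x03 = 2bf729094d
query mem[0x03]=0x2b, mem[0x05]=0x29, mem[0x1c]=0xc8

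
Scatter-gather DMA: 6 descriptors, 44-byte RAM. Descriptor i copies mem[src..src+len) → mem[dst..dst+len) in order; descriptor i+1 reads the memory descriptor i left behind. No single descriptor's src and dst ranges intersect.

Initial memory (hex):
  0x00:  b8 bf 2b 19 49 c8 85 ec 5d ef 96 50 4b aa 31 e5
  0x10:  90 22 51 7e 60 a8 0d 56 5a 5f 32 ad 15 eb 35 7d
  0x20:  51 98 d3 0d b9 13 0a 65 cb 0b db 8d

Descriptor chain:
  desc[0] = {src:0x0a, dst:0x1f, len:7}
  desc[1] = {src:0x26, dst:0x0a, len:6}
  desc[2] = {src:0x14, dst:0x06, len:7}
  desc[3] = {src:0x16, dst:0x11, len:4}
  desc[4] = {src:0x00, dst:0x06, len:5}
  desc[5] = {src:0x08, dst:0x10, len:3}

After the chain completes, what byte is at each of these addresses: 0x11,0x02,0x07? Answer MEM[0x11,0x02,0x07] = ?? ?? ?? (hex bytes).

MEM[0x11,0x02,0x07] = 19 2b bf

D0: mem[0x1f..0x25] <- [96 50 4b aa 31 e5 90]
D1: mem[0x0a..0x0f] <- [0a 65 cb 0b db 8d]
D2: mem[0x06..0x0c] <- [60 a8 0d 56 5a 5f 32]
D3: mem[0x11..0x14] <- [0d 56 5a 5f]
D4: mem[0x06..0x0a] <- [b8 bf 2b 19 49]
D5: mem[0x10..0x12] <- [2b 19 49]
query mem[0x11]=0x19, mem[0x02]=0x2b, mem[0x07]=0xbf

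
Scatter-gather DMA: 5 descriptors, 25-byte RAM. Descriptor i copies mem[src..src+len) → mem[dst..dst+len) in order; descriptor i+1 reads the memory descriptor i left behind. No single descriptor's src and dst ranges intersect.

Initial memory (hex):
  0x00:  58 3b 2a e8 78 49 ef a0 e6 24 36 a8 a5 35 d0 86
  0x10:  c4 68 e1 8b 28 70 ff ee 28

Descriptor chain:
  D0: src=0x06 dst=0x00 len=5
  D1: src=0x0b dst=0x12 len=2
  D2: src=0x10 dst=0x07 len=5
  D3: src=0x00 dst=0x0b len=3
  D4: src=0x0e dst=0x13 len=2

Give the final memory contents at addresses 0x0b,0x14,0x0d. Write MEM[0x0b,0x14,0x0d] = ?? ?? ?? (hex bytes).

[0] 0x06->0x00 len=5 : ef a0 e6 24 36
[1] 0x0b->0x12 len=2 : a8 a5
[2] 0x10->0x07 len=5 : c4 68 a8 a5 28
[3] 0x00->0x0b len=3 : ef a0 e6
[4] 0x0e->0x13 len=2 : d0 86
query mem[0x0b]=0xef, mem[0x14]=0x86, mem[0x0d]=0xe6

MEM[0x0b,0x14,0x0d] = ef 86 e6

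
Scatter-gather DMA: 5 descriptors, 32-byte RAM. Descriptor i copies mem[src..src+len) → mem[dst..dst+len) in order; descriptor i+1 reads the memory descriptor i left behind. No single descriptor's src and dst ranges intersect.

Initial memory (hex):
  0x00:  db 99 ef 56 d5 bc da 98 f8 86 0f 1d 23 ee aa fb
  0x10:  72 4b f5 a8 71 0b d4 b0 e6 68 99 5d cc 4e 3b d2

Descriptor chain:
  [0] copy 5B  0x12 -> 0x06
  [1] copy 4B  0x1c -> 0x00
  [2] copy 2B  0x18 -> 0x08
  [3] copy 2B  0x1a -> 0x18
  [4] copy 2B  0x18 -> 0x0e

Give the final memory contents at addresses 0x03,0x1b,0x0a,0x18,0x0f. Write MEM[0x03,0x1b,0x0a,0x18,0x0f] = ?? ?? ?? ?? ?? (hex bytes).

[0] 0x12->0x06 len=5 : f5 a8 71 0b d4
[1] 0x1c->0x00 len=4 : cc 4e 3b d2
[2] 0x18->0x08 len=2 : e6 68
[3] 0x1a->0x18 len=2 : 99 5d
[4] 0x18->0x0e len=2 : 99 5d
query mem[0x03]=0xd2, mem[0x1b]=0x5d, mem[0x0a]=0xd4, mem[0x18]=0x99, mem[0x0f]=0x5d

MEM[0x03,0x1b,0x0a,0x18,0x0f] = d2 5d d4 99 5d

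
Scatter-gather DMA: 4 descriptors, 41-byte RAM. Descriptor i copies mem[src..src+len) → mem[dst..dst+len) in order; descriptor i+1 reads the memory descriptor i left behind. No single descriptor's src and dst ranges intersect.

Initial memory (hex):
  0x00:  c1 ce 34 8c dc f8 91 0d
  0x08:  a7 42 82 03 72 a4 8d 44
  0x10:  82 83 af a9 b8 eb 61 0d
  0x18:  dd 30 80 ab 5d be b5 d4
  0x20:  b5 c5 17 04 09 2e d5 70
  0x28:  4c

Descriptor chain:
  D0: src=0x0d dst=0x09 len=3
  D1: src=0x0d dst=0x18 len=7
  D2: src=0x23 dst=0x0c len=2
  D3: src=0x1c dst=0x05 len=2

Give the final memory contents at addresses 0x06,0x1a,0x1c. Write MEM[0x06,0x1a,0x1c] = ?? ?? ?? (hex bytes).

  after D0: wrote 3B at 0x09 = a48d44
  after D1: wrote 7B at 0x18 = a48d448283afa9
  after D2: wrote 2B at 0x0c = 0409
  after D3: wrote 2B at 0x05 = 83af
query mem[0x06]=0xaf, mem[0x1a]=0x44, mem[0x1c]=0x83

MEM[0x06,0x1a,0x1c] = af 44 83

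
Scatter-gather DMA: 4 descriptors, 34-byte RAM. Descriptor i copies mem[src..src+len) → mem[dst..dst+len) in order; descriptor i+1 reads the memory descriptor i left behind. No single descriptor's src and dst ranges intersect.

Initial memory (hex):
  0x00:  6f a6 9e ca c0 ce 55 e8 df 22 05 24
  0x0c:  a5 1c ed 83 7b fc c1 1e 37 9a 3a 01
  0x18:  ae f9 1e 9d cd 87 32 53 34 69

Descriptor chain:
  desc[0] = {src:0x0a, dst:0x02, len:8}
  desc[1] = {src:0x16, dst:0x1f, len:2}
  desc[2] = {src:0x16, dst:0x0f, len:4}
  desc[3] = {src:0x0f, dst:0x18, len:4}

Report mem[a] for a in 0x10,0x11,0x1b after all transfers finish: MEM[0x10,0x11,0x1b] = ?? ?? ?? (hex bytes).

  after D0: wrote 8B at 0x02 = 0524a51ced837bfc
  after D1: wrote 2B at 0x1f = 3a01
  after D2: wrote 4B at 0x0f = 3a01aef9
  after D3: wrote 4B at 0x18 = 3a01aef9
query mem[0x10]=0x01, mem[0x11]=0xae, mem[0x1b]=0xf9

MEM[0x10,0x11,0x1b] = 01 ae f9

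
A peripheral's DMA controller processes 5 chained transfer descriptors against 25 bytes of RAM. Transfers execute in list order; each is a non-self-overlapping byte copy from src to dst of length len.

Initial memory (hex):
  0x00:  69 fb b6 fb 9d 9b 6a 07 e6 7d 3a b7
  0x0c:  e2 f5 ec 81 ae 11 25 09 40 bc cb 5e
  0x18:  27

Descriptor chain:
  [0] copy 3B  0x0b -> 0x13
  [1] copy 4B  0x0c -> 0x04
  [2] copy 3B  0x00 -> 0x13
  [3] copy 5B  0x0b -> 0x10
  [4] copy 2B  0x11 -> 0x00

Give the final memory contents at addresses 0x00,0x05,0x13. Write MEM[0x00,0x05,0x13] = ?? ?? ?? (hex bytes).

MEM[0x00,0x05,0x13] = e2 f5 ec

#0 dst[0x13+3] := {0xb7,0xe2,0xf5}
#1 dst[0x04+4] := {0xe2,0xf5,0xec,0x81}
#2 dst[0x13+3] := {0x69,0xfb,0xb6}
#3 dst[0x10+5] := {0xb7,0xe2,0xf5,0xec,0x81}
#4 dst[0x00+2] := {0xe2,0xf5}
query mem[0x00]=0xe2, mem[0x05]=0xf5, mem[0x13]=0xec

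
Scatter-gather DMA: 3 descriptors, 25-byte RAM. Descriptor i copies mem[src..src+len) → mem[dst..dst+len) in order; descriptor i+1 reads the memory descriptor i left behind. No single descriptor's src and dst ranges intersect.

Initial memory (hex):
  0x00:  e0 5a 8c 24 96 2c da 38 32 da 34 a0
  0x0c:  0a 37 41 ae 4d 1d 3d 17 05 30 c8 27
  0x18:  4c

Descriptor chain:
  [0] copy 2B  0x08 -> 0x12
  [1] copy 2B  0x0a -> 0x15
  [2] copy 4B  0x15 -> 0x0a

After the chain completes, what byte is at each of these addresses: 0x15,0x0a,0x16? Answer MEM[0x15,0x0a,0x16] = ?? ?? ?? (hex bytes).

MEM[0x15,0x0a,0x16] = 34 34 a0

D0: mem[0x12..0x13] <- [32 da]
D1: mem[0x15..0x16] <- [34 a0]
D2: mem[0x0a..0x0d] <- [34 a0 27 4c]
query mem[0x15]=0x34, mem[0x0a]=0x34, mem[0x16]=0xa0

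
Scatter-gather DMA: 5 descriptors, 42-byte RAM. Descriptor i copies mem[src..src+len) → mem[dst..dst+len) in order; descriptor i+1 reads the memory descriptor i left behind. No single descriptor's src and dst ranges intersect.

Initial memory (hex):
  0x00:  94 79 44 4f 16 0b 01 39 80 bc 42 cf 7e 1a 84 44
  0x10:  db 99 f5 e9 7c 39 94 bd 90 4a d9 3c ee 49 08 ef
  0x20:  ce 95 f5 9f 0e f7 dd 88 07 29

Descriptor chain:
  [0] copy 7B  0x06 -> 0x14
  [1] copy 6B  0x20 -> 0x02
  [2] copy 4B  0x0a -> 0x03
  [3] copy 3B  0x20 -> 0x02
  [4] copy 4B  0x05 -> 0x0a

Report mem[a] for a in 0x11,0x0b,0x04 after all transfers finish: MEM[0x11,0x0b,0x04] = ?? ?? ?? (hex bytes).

MEM[0x11,0x0b,0x04] = 99 1a f5

#0 dst[0x14+7] := {0x01,0x39,0x80,0xbc,0x42,0xcf,0x7e}
#1 dst[0x02+6] := {0xce,0x95,0xf5,0x9f,0x0e,0xf7}
#2 dst[0x03+4] := {0x42,0xcf,0x7e,0x1a}
#3 dst[0x02+3] := {0xce,0x95,0xf5}
#4 dst[0x0a+4] := {0x7e,0x1a,0xf7,0x80}
query mem[0x11]=0x99, mem[0x0b]=0x1a, mem[0x04]=0xf5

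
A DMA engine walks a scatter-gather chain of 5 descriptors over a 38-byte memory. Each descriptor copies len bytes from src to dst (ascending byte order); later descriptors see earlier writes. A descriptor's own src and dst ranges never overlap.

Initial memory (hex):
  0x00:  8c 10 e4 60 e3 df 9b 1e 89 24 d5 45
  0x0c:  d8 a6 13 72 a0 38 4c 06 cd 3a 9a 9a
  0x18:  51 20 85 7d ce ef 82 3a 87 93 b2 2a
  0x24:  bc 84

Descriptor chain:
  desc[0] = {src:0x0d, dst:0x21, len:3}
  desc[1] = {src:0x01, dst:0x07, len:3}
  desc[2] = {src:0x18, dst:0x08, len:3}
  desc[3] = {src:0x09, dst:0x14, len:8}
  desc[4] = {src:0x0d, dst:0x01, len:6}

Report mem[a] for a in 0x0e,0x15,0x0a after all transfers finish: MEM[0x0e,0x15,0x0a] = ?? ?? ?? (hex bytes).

#0 dst[0x21+3] := {0xa6,0x13,0x72}
#1 dst[0x07+3] := {0x10,0xe4,0x60}
#2 dst[0x08+3] := {0x51,0x20,0x85}
#3 dst[0x14+8] := {0x20,0x85,0x45,0xd8,0xa6,0x13,0x72,0xa0}
#4 dst[0x01+6] := {0xa6,0x13,0x72,0xa0,0x38,0x4c}
query mem[0x0e]=0x13, mem[0x15]=0x85, mem[0x0a]=0x85

MEM[0x0e,0x15,0x0a] = 13 85 85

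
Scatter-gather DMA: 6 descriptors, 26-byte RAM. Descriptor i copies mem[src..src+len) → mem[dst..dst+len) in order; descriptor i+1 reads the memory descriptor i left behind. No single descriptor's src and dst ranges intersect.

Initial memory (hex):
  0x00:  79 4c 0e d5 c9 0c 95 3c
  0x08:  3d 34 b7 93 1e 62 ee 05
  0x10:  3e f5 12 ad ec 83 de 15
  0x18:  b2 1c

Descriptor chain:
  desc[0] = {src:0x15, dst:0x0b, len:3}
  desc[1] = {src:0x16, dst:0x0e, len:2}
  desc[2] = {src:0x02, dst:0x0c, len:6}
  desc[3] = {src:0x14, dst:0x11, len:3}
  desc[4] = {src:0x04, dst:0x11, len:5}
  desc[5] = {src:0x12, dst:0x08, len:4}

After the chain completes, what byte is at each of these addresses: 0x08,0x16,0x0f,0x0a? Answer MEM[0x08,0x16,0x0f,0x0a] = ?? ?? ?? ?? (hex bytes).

D0: mem[0x0b..0x0d] <- [83 de 15]
D1: mem[0x0e..0x0f] <- [de 15]
D2: mem[0x0c..0x11] <- [0e d5 c9 0c 95 3c]
D3: mem[0x11..0x13] <- [ec 83 de]
D4: mem[0x11..0x15] <- [c9 0c 95 3c 3d]
D5: mem[0x08..0x0b] <- [0c 95 3c 3d]
query mem[0x08]=0x0c, mem[0x16]=0xde, mem[0x0f]=0x0c, mem[0x0a]=0x3c

MEM[0x08,0x16,0x0f,0x0a] = 0c de 0c 3c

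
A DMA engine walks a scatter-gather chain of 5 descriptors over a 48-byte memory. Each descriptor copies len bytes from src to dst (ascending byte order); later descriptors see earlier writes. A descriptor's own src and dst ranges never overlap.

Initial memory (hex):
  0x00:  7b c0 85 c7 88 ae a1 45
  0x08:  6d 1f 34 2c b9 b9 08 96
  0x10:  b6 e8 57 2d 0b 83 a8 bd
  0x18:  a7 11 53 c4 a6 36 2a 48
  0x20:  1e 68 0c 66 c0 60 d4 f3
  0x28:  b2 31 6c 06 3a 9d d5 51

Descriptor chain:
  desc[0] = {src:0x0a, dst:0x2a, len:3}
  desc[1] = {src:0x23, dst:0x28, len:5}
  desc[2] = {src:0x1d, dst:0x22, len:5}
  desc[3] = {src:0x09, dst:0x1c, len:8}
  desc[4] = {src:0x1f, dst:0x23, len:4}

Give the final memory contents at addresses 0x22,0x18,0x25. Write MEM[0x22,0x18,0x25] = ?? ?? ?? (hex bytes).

D0: mem[0x2a..0x2c] <- [34 2c b9]
D1: mem[0x28..0x2c] <- [66 c0 60 d4 f3]
D2: mem[0x22..0x26] <- [36 2a 48 1e 68]
D3: mem[0x1c..0x23] <- [1f 34 2c b9 b9 08 96 b6]
D4: mem[0x23..0x26] <- [b9 b9 08 96]
query mem[0x22]=0x96, mem[0x18]=0xa7, mem[0x25]=0x08

MEM[0x22,0x18,0x25] = 96 a7 08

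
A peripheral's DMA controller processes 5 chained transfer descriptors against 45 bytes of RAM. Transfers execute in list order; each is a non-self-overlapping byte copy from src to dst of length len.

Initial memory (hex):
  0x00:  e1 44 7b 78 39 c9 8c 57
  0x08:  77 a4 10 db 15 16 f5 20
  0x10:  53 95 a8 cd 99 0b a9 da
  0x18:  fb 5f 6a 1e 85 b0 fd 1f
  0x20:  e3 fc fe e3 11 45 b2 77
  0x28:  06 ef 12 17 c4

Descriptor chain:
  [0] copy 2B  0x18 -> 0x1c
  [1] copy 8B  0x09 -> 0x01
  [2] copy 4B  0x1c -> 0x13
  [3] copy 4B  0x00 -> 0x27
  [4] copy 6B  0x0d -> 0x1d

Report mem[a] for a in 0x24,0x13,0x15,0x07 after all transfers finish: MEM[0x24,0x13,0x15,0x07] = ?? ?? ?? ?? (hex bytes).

MEM[0x24,0x13,0x15,0x07] = 11 fb fd 20

D0: mem[0x1c..0x1d] <- [fb 5f]
D1: mem[0x01..0x08] <- [a4 10 db 15 16 f5 20 53]
D2: mem[0x13..0x16] <- [fb 5f fd 1f]
D3: mem[0x27..0x2a] <- [e1 a4 10 db]
D4: mem[0x1d..0x22] <- [16 f5 20 53 95 a8]
query mem[0x24]=0x11, mem[0x13]=0xfb, mem[0x15]=0xfd, mem[0x07]=0x20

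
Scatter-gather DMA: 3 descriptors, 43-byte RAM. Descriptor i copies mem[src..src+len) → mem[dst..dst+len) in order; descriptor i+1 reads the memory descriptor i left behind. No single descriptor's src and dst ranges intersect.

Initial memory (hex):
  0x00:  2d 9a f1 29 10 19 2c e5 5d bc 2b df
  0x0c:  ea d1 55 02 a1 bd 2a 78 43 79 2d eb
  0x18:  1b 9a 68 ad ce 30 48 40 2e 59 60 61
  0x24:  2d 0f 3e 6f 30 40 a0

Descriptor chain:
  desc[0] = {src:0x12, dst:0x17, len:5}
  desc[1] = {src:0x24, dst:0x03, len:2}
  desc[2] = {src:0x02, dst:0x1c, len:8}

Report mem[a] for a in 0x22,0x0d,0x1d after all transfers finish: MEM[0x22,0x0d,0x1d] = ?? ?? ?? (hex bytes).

MEM[0x22,0x0d,0x1d] = 5d d1 2d

  after D0: wrote 5B at 0x17 = 2a7843792d
  after D1: wrote 2B at 0x03 = 2d0f
  after D2: wrote 8B at 0x1c = f12d0f192ce55dbc
query mem[0x22]=0x5d, mem[0x0d]=0xd1, mem[0x1d]=0x2d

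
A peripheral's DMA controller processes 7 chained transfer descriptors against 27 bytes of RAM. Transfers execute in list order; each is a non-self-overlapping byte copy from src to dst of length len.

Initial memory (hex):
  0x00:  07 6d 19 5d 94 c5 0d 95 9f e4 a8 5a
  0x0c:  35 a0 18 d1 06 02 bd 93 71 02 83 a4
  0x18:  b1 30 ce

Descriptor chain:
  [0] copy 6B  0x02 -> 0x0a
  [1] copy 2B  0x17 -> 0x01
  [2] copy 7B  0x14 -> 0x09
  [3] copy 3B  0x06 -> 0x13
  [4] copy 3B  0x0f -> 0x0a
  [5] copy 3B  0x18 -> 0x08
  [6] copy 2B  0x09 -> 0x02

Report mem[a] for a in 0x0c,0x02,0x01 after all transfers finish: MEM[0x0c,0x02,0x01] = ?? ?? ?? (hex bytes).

MEM[0x0c,0x02,0x01] = 02 30 a4

#0 dst[0x0a+6] := {0x19,0x5d,0x94,0xc5,0x0d,0x95}
#1 dst[0x01+2] := {0xa4,0xb1}
#2 dst[0x09+7] := {0x71,0x02,0x83,0xa4,0xb1,0x30,0xce}
#3 dst[0x13+3] := {0x0d,0x95,0x9f}
#4 dst[0x0a+3] := {0xce,0x06,0x02}
#5 dst[0x08+3] := {0xb1,0x30,0xce}
#6 dst[0x02+2] := {0x30,0xce}
query mem[0x0c]=0x02, mem[0x02]=0x30, mem[0x01]=0xa4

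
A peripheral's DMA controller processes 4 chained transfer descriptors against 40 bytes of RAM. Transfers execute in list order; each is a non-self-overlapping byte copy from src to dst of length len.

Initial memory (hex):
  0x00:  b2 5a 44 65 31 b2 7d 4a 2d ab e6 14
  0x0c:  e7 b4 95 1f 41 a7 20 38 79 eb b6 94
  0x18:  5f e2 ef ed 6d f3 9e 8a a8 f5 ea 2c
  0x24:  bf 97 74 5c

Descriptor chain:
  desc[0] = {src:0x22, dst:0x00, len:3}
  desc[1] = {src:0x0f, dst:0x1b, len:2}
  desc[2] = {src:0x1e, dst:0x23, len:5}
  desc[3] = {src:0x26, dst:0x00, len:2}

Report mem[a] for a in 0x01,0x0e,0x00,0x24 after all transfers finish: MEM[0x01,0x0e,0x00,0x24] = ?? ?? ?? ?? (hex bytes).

MEM[0x01,0x0e,0x00,0x24] = ea 95 f5 8a

#0 dst[0x00+3] := {0xea,0x2c,0xbf}
#1 dst[0x1b+2] := {0x1f,0x41}
#2 dst[0x23+5] := {0x9e,0x8a,0xa8,0xf5,0xea}
#3 dst[0x00+2] := {0xf5,0xea}
query mem[0x01]=0xea, mem[0x0e]=0x95, mem[0x00]=0xf5, mem[0x24]=0x8a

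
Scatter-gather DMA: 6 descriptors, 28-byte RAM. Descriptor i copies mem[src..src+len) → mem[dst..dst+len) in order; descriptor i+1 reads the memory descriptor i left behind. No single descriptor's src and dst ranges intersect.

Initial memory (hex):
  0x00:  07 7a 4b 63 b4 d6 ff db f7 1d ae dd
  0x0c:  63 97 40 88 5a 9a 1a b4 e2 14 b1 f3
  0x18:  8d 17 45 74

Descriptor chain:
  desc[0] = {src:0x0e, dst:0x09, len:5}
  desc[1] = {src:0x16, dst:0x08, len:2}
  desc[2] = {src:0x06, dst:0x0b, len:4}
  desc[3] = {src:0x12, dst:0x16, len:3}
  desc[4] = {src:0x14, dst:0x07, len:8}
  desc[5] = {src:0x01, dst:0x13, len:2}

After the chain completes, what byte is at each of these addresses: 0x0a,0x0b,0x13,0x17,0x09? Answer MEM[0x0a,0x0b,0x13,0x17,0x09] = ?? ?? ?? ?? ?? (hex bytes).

MEM[0x0a,0x0b,0x13,0x17,0x09] = b4 e2 7a b4 1a

  after D0: wrote 5B at 0x09 = 40885a9a1a
  after D1: wrote 2B at 0x08 = b1f3
  after D2: wrote 4B at 0x0b = ffdbb1f3
  after D3: wrote 3B at 0x16 = 1ab4e2
  after D4: wrote 8B at 0x07 = e2141ab4e2174574
  after D5: wrote 2B at 0x13 = 7a4b
query mem[0x0a]=0xb4, mem[0x0b]=0xe2, mem[0x13]=0x7a, mem[0x17]=0xb4, mem[0x09]=0x1a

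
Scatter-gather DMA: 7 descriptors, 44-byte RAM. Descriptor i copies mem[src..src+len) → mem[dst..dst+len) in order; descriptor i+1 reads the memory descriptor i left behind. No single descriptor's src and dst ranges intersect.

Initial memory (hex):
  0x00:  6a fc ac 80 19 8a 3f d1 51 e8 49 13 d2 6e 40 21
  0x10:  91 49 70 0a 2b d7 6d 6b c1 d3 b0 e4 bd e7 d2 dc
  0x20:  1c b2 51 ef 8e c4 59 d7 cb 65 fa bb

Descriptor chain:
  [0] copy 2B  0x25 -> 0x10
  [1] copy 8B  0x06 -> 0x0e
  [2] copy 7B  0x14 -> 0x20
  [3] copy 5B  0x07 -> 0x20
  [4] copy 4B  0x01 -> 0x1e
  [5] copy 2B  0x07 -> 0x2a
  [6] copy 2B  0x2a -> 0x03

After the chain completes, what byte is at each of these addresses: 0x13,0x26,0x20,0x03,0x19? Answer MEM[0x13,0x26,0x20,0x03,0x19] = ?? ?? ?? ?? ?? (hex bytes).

MEM[0x13,0x26,0x20,0x03,0x19] = 13 b0 80 d1 d3

  after D0: wrote 2B at 0x10 = c459
  after D1: wrote 8B at 0x0e = 3fd151e84913d26e
  after D2: wrote 7B at 0x20 = d26e6d6bc1d3b0
  after D3: wrote 5B at 0x20 = d151e84913
  after D4: wrote 4B at 0x1e = fcac8019
  after D5: wrote 2B at 0x2a = d151
  after D6: wrote 2B at 0x03 = d151
query mem[0x13]=0x13, mem[0x26]=0xb0, mem[0x20]=0x80, mem[0x03]=0xd1, mem[0x19]=0xd3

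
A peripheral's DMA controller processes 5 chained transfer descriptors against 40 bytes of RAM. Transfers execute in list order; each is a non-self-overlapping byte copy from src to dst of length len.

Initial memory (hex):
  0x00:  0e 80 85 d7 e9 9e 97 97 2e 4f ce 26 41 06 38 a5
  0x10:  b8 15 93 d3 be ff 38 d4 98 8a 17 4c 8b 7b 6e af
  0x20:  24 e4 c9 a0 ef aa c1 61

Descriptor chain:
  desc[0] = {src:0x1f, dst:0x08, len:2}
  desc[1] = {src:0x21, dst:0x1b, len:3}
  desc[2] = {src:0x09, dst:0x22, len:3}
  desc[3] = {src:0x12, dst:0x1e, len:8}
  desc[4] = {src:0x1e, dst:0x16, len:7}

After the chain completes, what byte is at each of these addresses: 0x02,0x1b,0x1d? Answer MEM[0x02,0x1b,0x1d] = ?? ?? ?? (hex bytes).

  after D0: wrote 2B at 0x08 = af24
  after D1: wrote 3B at 0x1b = e4c9a0
  after D2: wrote 3B at 0x22 = 24ce26
  after D3: wrote 8B at 0x1e = 93d3beff38d4988a
  after D4: wrote 7B at 0x16 = 93d3beff38d498
query mem[0x02]=0x85, mem[0x1b]=0xd4, mem[0x1d]=0xa0

MEM[0x02,0x1b,0x1d] = 85 d4 a0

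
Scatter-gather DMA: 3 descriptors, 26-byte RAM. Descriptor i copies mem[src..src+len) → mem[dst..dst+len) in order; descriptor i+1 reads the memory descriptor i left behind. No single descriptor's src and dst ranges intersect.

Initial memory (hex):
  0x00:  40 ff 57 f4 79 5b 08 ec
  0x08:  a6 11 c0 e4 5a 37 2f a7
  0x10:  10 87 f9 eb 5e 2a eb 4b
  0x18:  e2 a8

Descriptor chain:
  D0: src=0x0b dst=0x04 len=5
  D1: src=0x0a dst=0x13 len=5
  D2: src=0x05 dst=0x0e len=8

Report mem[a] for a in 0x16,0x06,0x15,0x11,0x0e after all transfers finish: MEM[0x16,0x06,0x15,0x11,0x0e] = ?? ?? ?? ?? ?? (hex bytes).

MEM[0x16,0x06,0x15,0x11,0x0e] = 37 37 5a a7 5a

#0 dst[0x04+5] := {0xe4,0x5a,0x37,0x2f,0xa7}
#1 dst[0x13+5] := {0xc0,0xe4,0x5a,0x37,0x2f}
#2 dst[0x0e+8] := {0x5a,0x37,0x2f,0xa7,0x11,0xc0,0xe4,0x5a}
query mem[0x16]=0x37, mem[0x06]=0x37, mem[0x15]=0x5a, mem[0x11]=0xa7, mem[0x0e]=0x5a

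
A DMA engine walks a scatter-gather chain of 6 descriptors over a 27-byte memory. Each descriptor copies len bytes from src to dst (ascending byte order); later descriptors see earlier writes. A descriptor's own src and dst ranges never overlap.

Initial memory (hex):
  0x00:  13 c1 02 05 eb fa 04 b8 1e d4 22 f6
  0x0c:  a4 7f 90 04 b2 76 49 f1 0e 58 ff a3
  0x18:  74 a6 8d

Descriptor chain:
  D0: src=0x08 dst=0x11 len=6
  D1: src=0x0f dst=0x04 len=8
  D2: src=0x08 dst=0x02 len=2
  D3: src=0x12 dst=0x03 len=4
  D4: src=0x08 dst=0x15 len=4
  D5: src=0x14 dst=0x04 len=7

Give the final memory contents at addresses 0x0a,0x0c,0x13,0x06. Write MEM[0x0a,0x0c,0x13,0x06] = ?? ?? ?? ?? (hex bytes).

MEM[0x0a,0x0c,0x13,0x06] = 8d a4 22 f6

#0 dst[0x11+6] := {0x1e,0xd4,0x22,0xf6,0xa4,0x7f}
#1 dst[0x04+8] := {0x04,0xb2,0x1e,0xd4,0x22,0xf6,0xa4,0x7f}
#2 dst[0x02+2] := {0x22,0xf6}
#3 dst[0x03+4] := {0xd4,0x22,0xf6,0xa4}
#4 dst[0x15+4] := {0x22,0xf6,0xa4,0x7f}
#5 dst[0x04+7] := {0xf6,0x22,0xf6,0xa4,0x7f,0xa6,0x8d}
query mem[0x0a]=0x8d, mem[0x0c]=0xa4, mem[0x13]=0x22, mem[0x06]=0xf6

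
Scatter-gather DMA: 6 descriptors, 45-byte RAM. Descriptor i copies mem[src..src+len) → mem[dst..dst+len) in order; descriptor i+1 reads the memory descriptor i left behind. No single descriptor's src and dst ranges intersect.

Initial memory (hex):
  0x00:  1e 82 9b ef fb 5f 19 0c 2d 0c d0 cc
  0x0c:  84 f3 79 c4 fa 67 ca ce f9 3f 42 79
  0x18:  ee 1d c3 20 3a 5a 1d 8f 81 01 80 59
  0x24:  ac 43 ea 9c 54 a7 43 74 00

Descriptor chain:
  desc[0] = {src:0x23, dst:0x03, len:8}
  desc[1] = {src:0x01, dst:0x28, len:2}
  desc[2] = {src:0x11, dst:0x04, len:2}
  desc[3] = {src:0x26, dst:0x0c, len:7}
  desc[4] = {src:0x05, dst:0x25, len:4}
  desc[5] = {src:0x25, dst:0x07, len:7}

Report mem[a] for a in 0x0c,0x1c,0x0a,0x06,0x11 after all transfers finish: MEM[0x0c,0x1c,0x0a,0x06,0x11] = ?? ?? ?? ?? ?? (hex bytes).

D0: mem[0x03..0x0a] <- [59 ac 43 ea 9c 54 a7 43]
D1: mem[0x28..0x29] <- [82 9b]
D2: mem[0x04..0x05] <- [67 ca]
D3: mem[0x0c..0x12] <- [ea 9c 82 9b 43 74 00]
D4: mem[0x25..0x28] <- [ca ea 9c 54]
D5: mem[0x07..0x0d] <- [ca ea 9c 54 9b 43 74]
query mem[0x0c]=0x43, mem[0x1c]=0x3a, mem[0x0a]=0x54, mem[0x06]=0xea, mem[0x11]=0x74

MEM[0x0c,0x1c,0x0a,0x06,0x11] = 43 3a 54 ea 74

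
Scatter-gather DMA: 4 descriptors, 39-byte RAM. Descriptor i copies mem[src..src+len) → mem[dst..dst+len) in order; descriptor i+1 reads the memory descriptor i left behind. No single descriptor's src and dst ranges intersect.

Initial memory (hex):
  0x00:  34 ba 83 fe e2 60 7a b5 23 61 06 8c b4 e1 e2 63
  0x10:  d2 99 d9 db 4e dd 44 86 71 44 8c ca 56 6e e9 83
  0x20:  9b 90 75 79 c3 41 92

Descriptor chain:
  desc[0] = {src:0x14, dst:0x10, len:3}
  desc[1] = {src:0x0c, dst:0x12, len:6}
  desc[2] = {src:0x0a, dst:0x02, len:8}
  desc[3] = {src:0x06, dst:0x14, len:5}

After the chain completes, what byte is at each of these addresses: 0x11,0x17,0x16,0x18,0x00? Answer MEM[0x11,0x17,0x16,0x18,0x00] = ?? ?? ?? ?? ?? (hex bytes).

MEM[0x11,0x17,0x16,0x18,0x00] = dd dd 4e 06 34

D0: mem[0x10..0x12] <- [4e dd 44]
D1: mem[0x12..0x17] <- [b4 e1 e2 63 4e dd]
D2: mem[0x02..0x09] <- [06 8c b4 e1 e2 63 4e dd]
D3: mem[0x14..0x18] <- [e2 63 4e dd 06]
query mem[0x11]=0xdd, mem[0x17]=0xdd, mem[0x16]=0x4e, mem[0x18]=0x06, mem[0x00]=0x34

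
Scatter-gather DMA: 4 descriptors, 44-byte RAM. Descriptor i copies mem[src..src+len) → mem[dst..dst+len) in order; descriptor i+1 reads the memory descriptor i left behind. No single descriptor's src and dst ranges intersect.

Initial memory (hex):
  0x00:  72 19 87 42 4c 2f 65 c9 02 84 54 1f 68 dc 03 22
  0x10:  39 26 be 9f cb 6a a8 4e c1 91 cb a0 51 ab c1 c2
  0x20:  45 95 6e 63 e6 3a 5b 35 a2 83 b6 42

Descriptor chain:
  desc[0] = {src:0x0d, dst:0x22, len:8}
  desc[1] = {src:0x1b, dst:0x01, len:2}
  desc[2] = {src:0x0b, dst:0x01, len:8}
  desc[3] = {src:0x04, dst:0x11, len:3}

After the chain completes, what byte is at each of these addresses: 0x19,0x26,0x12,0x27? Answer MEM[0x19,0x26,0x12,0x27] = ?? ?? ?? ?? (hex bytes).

MEM[0x19,0x26,0x12,0x27] = 91 26 22 be

#0 dst[0x22+8] := {0xdc,0x03,0x22,0x39,0x26,0xbe,0x9f,0xcb}
#1 dst[0x01+2] := {0xa0,0x51}
#2 dst[0x01+8] := {0x1f,0x68,0xdc,0x03,0x22,0x39,0x26,0xbe}
#3 dst[0x11+3] := {0x03,0x22,0x39}
query mem[0x19]=0x91, mem[0x26]=0x26, mem[0x12]=0x22, mem[0x27]=0xbe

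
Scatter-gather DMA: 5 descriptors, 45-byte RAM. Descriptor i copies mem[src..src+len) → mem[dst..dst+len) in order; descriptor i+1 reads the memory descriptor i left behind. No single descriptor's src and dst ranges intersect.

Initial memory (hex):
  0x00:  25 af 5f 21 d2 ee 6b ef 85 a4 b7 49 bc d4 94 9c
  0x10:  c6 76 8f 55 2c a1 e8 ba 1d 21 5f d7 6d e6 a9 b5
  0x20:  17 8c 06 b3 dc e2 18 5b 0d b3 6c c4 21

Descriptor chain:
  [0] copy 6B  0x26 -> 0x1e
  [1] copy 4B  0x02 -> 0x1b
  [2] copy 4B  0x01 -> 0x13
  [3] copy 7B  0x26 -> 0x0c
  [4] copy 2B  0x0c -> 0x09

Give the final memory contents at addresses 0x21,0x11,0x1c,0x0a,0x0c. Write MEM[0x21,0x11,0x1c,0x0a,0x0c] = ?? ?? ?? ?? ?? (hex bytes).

#0 dst[0x1e+6] := {0x18,0x5b,0x0d,0xb3,0x6c,0xc4}
#1 dst[0x1b+4] := {0x5f,0x21,0xd2,0xee}
#2 dst[0x13+4] := {0xaf,0x5f,0x21,0xd2}
#3 dst[0x0c+7] := {0x18,0x5b,0x0d,0xb3,0x6c,0xc4,0x21}
#4 dst[0x09+2] := {0x18,0x5b}
query mem[0x21]=0xb3, mem[0x11]=0xc4, mem[0x1c]=0x21, mem[0x0a]=0x5b, mem[0x0c]=0x18

MEM[0x21,0x11,0x1c,0x0a,0x0c] = b3 c4 21 5b 18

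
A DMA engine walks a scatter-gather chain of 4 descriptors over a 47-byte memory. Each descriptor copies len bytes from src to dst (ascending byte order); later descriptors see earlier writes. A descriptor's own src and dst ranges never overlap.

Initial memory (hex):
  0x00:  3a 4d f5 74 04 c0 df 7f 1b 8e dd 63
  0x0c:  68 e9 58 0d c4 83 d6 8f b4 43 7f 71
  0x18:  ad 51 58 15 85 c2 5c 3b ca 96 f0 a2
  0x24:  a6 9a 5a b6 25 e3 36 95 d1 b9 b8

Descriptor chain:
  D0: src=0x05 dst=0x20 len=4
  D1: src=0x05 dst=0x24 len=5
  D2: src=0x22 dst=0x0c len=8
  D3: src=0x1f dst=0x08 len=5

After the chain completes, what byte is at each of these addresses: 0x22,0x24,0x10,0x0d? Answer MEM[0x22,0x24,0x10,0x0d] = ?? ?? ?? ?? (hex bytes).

MEM[0x22,0x24,0x10,0x0d] = 7f c0 7f 1b

#0 dst[0x20+4] := {0xc0,0xdf,0x7f,0x1b}
#1 dst[0x24+5] := {0xc0,0xdf,0x7f,0x1b,0x8e}
#2 dst[0x0c+8] := {0x7f,0x1b,0xc0,0xdf,0x7f,0x1b,0x8e,0xe3}
#3 dst[0x08+5] := {0x3b,0xc0,0xdf,0x7f,0x1b}
query mem[0x22]=0x7f, mem[0x24]=0xc0, mem[0x10]=0x7f, mem[0x0d]=0x1b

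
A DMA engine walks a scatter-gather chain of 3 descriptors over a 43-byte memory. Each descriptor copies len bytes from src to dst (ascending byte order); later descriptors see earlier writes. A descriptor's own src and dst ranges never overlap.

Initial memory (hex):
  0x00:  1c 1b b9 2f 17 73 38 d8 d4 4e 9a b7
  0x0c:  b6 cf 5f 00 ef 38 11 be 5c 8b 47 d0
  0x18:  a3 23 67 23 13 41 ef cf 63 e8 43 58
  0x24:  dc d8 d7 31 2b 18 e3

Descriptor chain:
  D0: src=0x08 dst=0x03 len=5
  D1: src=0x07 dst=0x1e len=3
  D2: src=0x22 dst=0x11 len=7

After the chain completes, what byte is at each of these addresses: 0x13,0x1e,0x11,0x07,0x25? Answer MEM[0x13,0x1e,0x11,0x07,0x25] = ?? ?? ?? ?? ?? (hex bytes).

  after D0: wrote 5B at 0x03 = d44e9ab7b6
  after D1: wrote 3B at 0x1e = b6d44e
  after D2: wrote 7B at 0x11 = 4358dcd8d7312b
query mem[0x13]=0xdc, mem[0x1e]=0xb6, mem[0x11]=0x43, mem[0x07]=0xb6, mem[0x25]=0xd8

MEM[0x13,0x1e,0x11,0x07,0x25] = dc b6 43 b6 d8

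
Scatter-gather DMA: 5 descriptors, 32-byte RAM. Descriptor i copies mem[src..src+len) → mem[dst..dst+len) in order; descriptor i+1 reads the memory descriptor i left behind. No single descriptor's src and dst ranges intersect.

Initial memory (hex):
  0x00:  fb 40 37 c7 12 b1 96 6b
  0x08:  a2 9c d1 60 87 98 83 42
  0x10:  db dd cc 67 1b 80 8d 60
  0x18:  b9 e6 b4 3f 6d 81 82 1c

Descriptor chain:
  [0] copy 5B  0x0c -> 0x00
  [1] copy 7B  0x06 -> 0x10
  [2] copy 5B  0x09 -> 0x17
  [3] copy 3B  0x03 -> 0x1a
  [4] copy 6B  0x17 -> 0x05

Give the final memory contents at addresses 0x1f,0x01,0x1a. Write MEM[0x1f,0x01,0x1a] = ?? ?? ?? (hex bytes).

MEM[0x1f,0x01,0x1a] = 1c 98 42

D0: mem[0x00..0x04] <- [87 98 83 42 db]
D1: mem[0x10..0x16] <- [96 6b a2 9c d1 60 87]
D2: mem[0x17..0x1b] <- [9c d1 60 87 98]
D3: mem[0x1a..0x1c] <- [42 db b1]
D4: mem[0x05..0x0a] <- [9c d1 60 42 db b1]
query mem[0x1f]=0x1c, mem[0x01]=0x98, mem[0x1a]=0x42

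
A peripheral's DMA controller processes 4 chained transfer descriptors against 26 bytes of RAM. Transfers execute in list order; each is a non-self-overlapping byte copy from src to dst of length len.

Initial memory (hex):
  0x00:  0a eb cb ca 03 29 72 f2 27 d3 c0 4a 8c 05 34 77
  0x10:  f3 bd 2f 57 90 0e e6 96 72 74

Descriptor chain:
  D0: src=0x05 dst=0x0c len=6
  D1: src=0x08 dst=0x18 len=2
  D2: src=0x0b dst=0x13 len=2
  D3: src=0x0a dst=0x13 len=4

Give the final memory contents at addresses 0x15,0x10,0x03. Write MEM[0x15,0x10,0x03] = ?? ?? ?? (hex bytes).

  after D0: wrote 6B at 0x0c = 2972f227d3c0
  after D1: wrote 2B at 0x18 = 27d3
  after D2: wrote 2B at 0x13 = 4a29
  after D3: wrote 4B at 0x13 = c04a2972
query mem[0x15]=0x29, mem[0x10]=0xd3, mem[0x03]=0xca

MEM[0x15,0x10,0x03] = 29 d3 ca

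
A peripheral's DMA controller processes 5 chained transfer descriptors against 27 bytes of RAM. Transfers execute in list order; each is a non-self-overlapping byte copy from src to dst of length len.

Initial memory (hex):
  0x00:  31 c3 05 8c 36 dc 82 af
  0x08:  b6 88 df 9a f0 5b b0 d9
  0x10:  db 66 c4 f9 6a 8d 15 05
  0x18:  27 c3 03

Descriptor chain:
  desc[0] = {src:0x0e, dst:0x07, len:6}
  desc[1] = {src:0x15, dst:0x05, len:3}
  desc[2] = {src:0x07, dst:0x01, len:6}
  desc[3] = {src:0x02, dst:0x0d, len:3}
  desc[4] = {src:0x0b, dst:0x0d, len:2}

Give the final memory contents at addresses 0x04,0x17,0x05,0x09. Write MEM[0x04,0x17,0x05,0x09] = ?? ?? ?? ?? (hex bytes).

D0: mem[0x07..0x0c] <- [b0 d9 db 66 c4 f9]
D1: mem[0x05..0x07] <- [8d 15 05]
D2: mem[0x01..0x06] <- [05 d9 db 66 c4 f9]
D3: mem[0x0d..0x0f] <- [d9 db 66]
D4: mem[0x0d..0x0e] <- [c4 f9]
query mem[0x04]=0x66, mem[0x17]=0x05, mem[0x05]=0xc4, mem[0x09]=0xdb

MEM[0x04,0x17,0x05,0x09] = 66 05 c4 db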